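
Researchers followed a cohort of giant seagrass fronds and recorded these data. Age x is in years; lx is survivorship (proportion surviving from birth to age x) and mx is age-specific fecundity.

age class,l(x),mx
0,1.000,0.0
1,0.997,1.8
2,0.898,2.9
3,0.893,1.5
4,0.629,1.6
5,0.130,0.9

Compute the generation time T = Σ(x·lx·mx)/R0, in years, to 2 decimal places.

lx·mx: 0, 1.7946, 2.6042, 1.3395, 1.0064, 0.117 → R0 = 6.8617
x·lx·mx: 0, 1.7946, 5.2084, 4.0185, 4.0256, 0.585 → Σ = 15.6321
T = 15.6321 / 6.8617 = 2.278167… → 2.28

2.28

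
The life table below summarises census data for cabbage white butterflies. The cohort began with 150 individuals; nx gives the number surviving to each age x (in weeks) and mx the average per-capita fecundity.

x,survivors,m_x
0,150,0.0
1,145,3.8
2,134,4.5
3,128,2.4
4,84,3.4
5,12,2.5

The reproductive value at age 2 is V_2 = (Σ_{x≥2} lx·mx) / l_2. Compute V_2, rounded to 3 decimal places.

9.148

lx = nx/n0 = nx/150: 1, 0.96667…, 0.89333…, 0.85333…, 0.56, 0.08
lx·mx for x ≥ 2: 4.02…, 2.048…, 1.904, 0.2 → sum = 8.172…
V_2 = 8.172… / l_2 = 8.172… / 0.893333… = 9.147761… → 9.148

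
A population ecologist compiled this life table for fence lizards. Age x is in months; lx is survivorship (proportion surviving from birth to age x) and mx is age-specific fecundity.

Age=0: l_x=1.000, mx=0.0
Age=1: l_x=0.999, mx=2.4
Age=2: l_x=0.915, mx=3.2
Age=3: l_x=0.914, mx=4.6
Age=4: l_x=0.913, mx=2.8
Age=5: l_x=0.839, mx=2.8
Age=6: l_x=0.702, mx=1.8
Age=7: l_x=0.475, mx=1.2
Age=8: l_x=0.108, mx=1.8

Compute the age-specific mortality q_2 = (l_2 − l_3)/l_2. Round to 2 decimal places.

q_2 = (l_2 − l_3) / l_2 = (0.915 − 0.914) / 0.915
     = 0.001 / 0.915 = 0.001093… → 0.00

0.00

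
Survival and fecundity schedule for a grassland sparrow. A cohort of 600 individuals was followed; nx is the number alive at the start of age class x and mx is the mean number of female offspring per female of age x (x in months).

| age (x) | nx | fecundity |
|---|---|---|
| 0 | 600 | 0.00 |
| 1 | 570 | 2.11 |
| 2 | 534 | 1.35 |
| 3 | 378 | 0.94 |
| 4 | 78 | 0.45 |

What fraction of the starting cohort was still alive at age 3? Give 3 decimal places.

0.630

l_3 = n_3/n_0 = 378/600 = 0.63 → 0.630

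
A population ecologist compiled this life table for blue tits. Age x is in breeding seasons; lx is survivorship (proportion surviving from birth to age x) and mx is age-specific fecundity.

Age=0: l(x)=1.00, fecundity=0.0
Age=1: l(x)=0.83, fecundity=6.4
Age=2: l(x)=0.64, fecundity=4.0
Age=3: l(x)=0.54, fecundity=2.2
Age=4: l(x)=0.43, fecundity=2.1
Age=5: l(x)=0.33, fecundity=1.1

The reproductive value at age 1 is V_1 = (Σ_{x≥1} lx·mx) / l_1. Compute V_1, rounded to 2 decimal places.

lx·mx for x ≥ 1: 5.312, 2.56, 1.188, 0.903, 0.363 → sum = 10.326
V_1 = 10.326 / l_1 = 10.326 / 0.83 = 12.440964… → 12.44

12.44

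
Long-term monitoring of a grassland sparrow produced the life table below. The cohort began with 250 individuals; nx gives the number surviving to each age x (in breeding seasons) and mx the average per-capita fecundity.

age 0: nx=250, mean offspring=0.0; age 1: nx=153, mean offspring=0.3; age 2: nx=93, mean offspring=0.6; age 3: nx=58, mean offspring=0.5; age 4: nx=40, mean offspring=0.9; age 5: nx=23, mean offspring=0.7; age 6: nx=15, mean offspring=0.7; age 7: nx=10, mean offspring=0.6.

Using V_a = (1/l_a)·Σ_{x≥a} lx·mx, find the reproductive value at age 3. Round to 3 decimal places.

lx = nx/n0 = nx/250: 1, 0.612, 0.372, 0.232, 0.16, 0.092, 0.06, 0.04
lx·mx for x ≥ 3: 0.116, 0.144, 0.0644, 0.042, 0.024 → sum = 0.3904
V_3 = 0.3904 / l_3 = 0.3904 / 0.232 = 1.682759… → 1.683

1.683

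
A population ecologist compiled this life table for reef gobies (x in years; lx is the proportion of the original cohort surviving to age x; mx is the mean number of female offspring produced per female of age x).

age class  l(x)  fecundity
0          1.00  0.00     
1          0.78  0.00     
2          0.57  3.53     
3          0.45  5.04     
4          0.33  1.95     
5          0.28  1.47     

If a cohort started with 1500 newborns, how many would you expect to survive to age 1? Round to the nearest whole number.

1170

Expected survivors = N0 · l_1 = 1500 × 0.78 = 1170 → 1170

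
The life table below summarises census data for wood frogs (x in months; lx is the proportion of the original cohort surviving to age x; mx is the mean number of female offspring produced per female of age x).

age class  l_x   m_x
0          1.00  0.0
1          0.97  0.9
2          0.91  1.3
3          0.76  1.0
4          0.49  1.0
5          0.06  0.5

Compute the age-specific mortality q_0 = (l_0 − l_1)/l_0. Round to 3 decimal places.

0.030

q_0 = (l_0 − l_1) / l_0 = (1 − 0.97) / 1
     = 0.03 / 1 = 0.03 → 0.030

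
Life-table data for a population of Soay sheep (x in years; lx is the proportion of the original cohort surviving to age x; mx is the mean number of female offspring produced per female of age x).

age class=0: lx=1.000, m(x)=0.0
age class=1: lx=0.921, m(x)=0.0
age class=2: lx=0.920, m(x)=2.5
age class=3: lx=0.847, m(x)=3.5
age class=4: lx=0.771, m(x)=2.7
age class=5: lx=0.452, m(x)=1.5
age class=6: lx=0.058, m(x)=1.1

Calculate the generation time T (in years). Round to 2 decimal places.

lx·mx: 0, 0, 2.3, 2.9645, 2.0817, 0.678, 0.0638 → R0 = 8.088
x·lx·mx: 0, 0, 4.6, 8.8935, 8.3268, 3.39, 0.3828 → Σ = 25.5931
T = 25.5931 / 8.088 = 3.16433… → 3.16

3.16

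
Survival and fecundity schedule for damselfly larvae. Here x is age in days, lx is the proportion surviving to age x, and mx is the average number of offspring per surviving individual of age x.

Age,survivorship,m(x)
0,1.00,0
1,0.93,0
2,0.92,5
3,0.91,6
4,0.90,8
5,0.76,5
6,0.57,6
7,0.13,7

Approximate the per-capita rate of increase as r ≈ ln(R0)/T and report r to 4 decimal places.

R0 = Σ lx·mx = 0 + 0 + 4.6 + 5.46 + 7.2 + 3.8 + 3.42 + 0.91 = 25.39
Σ x·lx·mx = 100.27; T = 100.27/25.39 = 3.94919…
r ≈ ln(R0)/T = ln(25.39)/3.94919… = 0.818992… → 0.8190

0.8190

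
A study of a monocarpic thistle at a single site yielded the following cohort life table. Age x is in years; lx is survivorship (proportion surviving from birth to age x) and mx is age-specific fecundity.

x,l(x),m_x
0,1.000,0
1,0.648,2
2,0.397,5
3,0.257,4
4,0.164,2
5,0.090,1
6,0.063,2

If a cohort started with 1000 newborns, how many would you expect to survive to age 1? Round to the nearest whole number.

648

Expected survivors = N0 · l_1 = 1000 × 0.648 = 648 → 648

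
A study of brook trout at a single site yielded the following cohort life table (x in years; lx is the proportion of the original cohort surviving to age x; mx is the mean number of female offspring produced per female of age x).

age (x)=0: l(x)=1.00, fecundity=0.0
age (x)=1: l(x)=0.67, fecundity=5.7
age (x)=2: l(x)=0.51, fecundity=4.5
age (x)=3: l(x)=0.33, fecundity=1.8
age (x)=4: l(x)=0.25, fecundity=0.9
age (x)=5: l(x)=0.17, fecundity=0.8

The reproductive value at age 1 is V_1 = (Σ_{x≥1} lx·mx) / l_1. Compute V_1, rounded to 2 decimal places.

10.55

lx·mx for x ≥ 1: 3.819, 2.295, 0.594, 0.225, 0.136 → sum = 7.069
V_1 = 7.069 / l_1 = 7.069 / 0.67 = 10.550746… → 10.55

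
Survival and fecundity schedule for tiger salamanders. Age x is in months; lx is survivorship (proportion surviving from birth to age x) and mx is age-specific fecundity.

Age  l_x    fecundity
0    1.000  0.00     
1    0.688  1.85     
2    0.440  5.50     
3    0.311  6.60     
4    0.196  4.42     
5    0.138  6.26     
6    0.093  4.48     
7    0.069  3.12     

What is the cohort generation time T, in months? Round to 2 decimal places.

2.97

lx·mx: 0, 1.2728, 2.42, 2.0526, 0.86632, 0.86388, 0.41664, 0.21528 → R0 = 8.10752
x·lx·mx: 0, 1.2728, 4.84, 6.1578, 3.46528, 4.3194, 2.49984, 1.50696 → Σ = 24.06208
T = 24.06208 / 8.10752 = 2.967872… → 2.97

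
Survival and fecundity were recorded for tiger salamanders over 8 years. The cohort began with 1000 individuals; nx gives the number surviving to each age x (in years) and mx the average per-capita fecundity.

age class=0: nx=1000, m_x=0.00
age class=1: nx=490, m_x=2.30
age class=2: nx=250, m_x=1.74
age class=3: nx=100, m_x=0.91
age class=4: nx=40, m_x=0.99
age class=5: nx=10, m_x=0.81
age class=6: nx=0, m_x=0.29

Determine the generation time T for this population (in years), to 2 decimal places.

lx = nx/n0 = nx/1000: 1, 0.49, 0.25, 0.1, 0.04, 0.01, 0
lx·mx: 0, 1.127, 0.435, 0.091, 0.0396, 0.0081, 0 → R0 = 1.7007
x·lx·mx: 0, 1.127, 0.87, 0.273, 0.1584, 0.0405, 0 → Σ = 2.4689
T = 2.4689 / 1.7007 = 1.451696… → 1.45

1.45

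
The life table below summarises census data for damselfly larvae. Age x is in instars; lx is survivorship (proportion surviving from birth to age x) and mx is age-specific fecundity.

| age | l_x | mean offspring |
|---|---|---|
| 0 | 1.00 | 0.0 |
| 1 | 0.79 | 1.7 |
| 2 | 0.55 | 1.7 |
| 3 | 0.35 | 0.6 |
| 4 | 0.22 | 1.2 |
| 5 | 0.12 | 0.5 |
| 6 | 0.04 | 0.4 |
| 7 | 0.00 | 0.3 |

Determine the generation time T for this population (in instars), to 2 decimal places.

1.87

lx·mx: 0, 1.343, 0.935, 0.21, 0.264, 0.06, 0.016, 0 → R0 = 2.828
x·lx·mx: 0, 1.343, 1.87, 0.63, 1.056, 0.3, 0.096, 0 → Σ = 5.295
T = 5.295 / 2.828 = 1.872348… → 1.87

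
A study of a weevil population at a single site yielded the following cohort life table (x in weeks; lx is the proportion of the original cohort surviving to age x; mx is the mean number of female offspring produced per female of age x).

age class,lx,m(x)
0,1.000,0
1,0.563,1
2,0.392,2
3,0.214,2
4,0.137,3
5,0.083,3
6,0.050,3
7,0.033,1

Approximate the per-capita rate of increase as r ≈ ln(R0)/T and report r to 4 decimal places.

R0 = Σ lx·mx = 0 + 0.563 + 0.784 + 0.428 + 0.411 + 0.249 + 0.15 + 0.033 = 2.618
Σ x·lx·mx = 7.435; T = 7.435/2.618 = 2.83995…
r ≈ ln(R0)/T = ln(2.618)/2.83995… = 0.338882… → 0.3389

0.3389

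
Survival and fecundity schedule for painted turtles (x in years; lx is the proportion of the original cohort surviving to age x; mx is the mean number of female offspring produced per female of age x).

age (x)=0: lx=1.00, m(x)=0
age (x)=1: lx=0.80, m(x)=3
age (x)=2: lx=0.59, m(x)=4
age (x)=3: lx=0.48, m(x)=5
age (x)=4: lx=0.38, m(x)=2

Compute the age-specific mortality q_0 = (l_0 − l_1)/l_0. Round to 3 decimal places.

q_0 = (l_0 − l_1) / l_0 = (1 − 0.8) / 1
     = 0.2 / 1 = 0.2 → 0.200

0.200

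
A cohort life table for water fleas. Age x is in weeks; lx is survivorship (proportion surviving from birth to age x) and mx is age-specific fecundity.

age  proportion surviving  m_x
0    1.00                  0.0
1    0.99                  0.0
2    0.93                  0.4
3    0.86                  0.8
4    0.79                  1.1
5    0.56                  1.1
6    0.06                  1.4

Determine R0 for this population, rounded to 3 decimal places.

lx·mx by age: 0, 0, 0.372, 0.688, 0.869, 0.616, 0.084
R0 = Σ lx·mx = 2.629 → 2.629

2.629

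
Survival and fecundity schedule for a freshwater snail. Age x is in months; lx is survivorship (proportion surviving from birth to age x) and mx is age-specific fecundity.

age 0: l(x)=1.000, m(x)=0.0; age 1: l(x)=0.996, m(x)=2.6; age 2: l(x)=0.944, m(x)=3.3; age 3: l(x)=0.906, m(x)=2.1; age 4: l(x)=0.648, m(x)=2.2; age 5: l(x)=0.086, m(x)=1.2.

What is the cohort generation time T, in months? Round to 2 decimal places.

lx·mx: 0, 2.5896, 3.1152, 1.9026, 1.4256, 0.1032 → R0 = 9.1362
x·lx·mx: 0, 2.5896, 6.2304, 5.7078, 5.7024, 0.516 → Σ = 20.7462
T = 20.7462 / 9.1362 = 2.270769… → 2.27

2.27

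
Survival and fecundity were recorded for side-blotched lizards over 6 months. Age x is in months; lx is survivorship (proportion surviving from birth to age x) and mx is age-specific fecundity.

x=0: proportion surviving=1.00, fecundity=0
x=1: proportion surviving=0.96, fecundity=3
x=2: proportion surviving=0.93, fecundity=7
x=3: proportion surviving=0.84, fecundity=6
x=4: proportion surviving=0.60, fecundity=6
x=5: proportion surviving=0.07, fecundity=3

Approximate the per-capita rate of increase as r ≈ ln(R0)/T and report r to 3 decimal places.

R0 = Σ lx·mx = 0 + 2.88 + 6.51 + 5.04 + 3.6 + 0.21 = 18.24
Σ x·lx·mx = 46.47; T = 46.47/18.24 = 2.5477…
r ≈ ln(R0)/T = ln(18.24)/2.5477… = 1.1397… → 1.140

1.140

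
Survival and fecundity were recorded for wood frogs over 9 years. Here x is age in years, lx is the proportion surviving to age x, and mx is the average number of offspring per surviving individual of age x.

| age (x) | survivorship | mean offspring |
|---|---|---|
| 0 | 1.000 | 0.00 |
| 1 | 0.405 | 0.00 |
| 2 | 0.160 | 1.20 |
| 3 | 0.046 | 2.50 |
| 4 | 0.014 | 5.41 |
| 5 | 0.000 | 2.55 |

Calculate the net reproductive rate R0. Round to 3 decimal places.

lx·mx by age: 0, 0, 0.192, 0.115, 0.07574, 0
R0 = Σ lx·mx = 0.38274 → 0.383

0.383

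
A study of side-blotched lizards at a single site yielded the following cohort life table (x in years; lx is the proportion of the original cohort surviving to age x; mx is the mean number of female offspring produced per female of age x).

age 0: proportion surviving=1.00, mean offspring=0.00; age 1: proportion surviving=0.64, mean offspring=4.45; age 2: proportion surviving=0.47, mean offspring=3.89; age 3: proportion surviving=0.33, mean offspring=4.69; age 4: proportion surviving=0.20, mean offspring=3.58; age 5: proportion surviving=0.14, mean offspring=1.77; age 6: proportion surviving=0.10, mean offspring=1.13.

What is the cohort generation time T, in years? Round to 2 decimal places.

2.18

lx·mx: 0, 2.848, 1.8283, 1.5477, 0.716, 0.2478, 0.113 → R0 = 7.3008
x·lx·mx: 0, 2.848, 3.6566, 4.6431, 2.864, 1.239, 0.678 → Σ = 15.9287
T = 15.9287 / 7.3008 = 2.181775… → 2.18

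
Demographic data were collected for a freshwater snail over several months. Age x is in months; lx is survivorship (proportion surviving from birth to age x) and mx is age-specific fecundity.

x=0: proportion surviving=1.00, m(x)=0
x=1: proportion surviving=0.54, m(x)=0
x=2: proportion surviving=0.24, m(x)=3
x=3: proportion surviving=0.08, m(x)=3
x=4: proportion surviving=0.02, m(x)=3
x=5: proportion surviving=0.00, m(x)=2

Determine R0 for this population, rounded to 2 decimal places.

1.02

lx·mx by age: 0, 0, 0.72, 0.24, 0.06, 0
R0 = Σ lx·mx = 1.02 → 1.02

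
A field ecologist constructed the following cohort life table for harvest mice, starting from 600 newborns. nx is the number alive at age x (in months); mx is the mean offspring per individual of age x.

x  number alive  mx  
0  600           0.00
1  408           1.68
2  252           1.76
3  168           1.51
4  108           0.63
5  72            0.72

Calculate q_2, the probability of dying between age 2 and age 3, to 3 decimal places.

lx = nx/n0 = nx/600: 1, 0.68, 0.42, 0.28, 0.18, 0.12
q_2 = (l_2 − l_3) / l_2 = (0.42 − 0.28) / 0.42
     = 0.14 / 0.42 = 0.333333… → 0.333

0.333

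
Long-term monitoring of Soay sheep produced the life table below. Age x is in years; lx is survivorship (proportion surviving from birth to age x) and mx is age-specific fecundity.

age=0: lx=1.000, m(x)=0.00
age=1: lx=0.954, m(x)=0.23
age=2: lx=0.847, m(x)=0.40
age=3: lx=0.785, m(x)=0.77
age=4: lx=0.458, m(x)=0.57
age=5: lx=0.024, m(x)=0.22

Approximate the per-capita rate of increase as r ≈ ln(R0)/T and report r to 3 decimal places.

R0 = Σ lx·mx = 0 + 0.21942 + 0.3388 + 0.60445 + 0.26106 + 0.00528 = 1.42901
Σ x·lx·mx = 3.78101; T = 3.78101/1.42901 = 2.64589…
r ≈ ln(R0)/T = ln(1.42901)/2.64589… = 0.13492… → 0.135

0.135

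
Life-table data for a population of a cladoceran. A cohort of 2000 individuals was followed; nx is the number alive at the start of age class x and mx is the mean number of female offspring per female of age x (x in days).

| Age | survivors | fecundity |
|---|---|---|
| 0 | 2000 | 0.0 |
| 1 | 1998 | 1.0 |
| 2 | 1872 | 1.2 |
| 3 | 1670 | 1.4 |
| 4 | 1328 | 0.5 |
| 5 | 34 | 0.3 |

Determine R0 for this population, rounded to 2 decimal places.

lx = nx/n0 = nx/2000: 1, 0.999, 0.936, 0.835, 0.664, 0.017
lx·mx by age: 0, 0.999, 1.1232, 1.169, 0.332, 0.0051
R0 = Σ lx·mx = 3.6283 → 3.63

3.63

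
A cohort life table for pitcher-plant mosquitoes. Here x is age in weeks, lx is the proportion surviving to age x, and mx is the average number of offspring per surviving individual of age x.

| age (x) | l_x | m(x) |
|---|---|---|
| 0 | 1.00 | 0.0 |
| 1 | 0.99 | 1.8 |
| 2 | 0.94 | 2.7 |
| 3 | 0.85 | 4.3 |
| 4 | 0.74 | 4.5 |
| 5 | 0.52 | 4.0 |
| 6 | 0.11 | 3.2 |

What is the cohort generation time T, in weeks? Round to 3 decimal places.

lx·mx: 0, 1.782, 2.538, 3.655, 3.33, 2.08, 0.352 → R0 = 13.737
x·lx·mx: 0, 1.782, 5.076, 10.965, 13.32, 10.4, 2.112 → Σ = 43.655
T = 43.655 / 13.737 = 3.177914… → 3.178

3.178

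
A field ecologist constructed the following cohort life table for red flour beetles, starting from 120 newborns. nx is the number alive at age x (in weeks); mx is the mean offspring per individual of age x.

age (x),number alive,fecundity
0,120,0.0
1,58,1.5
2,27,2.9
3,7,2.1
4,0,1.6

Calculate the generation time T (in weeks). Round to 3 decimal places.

lx = nx/n0 = nx/120: 1, 0.48333…, 0.225, 0.05833…, 0
lx·mx: 0, 0.725…, 0.6525, 0.1225…, 0 → R0 = 1.5…
x·lx·mx: 0, 0.725…, 1.305, 0.3675…, 0 → Σ = 2.3975…
T = 2.3975… / 1.5… = 1.598333… → 1.598

1.598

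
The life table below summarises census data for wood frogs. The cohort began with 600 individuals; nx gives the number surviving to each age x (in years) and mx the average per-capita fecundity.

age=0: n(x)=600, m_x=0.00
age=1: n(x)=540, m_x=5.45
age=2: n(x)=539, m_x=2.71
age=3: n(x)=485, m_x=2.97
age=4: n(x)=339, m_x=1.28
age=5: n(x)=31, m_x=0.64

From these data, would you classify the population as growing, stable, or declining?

lx = nx/n0 = nx/600: 1, 0.9, 0.89833…, 0.80833…, 0.565, 0.05167…
R0 = Σ lx·mx = 0 + 4.905 + 2.434483… + 2.40075… + 0.7232 + 0.033067… = 10.4965…
R0 > 1, so the population is growing.

growing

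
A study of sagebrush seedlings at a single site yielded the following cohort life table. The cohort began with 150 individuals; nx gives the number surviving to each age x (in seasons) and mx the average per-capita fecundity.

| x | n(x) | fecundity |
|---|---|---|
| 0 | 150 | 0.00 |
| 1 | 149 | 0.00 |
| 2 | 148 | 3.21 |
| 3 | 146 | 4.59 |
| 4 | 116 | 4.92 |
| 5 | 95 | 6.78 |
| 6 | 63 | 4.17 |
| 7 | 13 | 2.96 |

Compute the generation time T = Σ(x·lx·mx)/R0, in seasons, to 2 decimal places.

3.87

lx = nx/n0 = nx/150: 1, 0.99333…, 0.98667…, 0.97333…, 0.77333…, 0.63333…, 0.42, 0.08667…
lx·mx: 0, 0, 3.1672…, 4.4676…, 3.8048…, 4.294…, 1.7514, 0.256533… → R0 = 17.741533…
x·lx·mx: 0, 0, 6.3344…, 13.4028…, 15.2192…, 21.47…, 10.5084, 1.795733… → Σ = 68.730533…
T = 68.730533… / 17.741533… = 3.873991… → 3.87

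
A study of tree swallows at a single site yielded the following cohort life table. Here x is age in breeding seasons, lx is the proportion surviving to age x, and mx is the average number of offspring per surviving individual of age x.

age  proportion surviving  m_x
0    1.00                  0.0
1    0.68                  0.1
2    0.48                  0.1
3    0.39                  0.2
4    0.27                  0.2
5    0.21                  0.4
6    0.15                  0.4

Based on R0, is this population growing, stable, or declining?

R0 = Σ lx·mx = 0 + 0.068 + 0.048 + 0.078 + 0.054 + 0.084 + 0.06 = 0.392
R0 < 1, so the population is declining.

declining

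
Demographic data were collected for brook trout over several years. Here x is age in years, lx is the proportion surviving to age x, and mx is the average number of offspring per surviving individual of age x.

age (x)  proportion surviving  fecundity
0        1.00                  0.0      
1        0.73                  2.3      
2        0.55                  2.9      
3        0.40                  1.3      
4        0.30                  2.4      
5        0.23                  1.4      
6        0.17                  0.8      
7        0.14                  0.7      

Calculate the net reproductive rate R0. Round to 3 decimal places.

5.070

lx·mx by age: 0, 1.679, 1.595, 0.52, 0.72, 0.322, 0.136, 0.098
R0 = Σ lx·mx = 5.07 → 5.070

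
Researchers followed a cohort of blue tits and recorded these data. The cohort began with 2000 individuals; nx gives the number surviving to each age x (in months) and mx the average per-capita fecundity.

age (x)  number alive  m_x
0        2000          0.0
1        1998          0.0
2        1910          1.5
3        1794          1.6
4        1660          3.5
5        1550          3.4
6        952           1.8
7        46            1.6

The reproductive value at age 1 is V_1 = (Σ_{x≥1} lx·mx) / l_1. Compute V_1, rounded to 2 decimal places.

lx = nx/n0 = nx/2000: 1, 0.999, 0.955, 0.897, 0.83, 0.775, 0.476, 0.023
lx·mx for x ≥ 1: 0, 1.4325, 1.4352, 2.905, 2.635, 0.8568, 0.0368 → sum = 9.3013
V_1 = 9.3013 / l_1 = 9.3013 / 0.999 = 9.310611… → 9.31

9.31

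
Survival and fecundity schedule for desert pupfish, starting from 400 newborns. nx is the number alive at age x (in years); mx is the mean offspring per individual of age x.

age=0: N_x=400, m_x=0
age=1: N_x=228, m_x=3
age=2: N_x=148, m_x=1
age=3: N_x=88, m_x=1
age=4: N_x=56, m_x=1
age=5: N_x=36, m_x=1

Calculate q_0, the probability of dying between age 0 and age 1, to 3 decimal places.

lx = nx/n0 = nx/400: 1, 0.57, 0.37, 0.22, 0.14, 0.09
q_0 = (l_0 − l_1) / l_0 = (1 − 0.57) / 1
     = 0.43 / 1 = 0.43 → 0.430

0.430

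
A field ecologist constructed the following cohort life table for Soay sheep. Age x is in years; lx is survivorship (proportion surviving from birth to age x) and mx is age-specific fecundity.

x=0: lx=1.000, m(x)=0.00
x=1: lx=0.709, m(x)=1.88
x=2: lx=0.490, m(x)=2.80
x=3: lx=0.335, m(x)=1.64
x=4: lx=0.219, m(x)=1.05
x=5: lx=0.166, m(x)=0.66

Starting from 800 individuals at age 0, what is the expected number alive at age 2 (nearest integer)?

Expected survivors = N0 · l_2 = 800 × 0.490 = 392 → 392

392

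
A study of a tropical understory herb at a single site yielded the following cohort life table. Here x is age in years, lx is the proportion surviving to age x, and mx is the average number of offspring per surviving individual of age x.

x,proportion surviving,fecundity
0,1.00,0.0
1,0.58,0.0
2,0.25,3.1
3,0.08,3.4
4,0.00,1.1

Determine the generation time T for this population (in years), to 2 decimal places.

lx·mx: 0, 0, 0.775, 0.272, 0 → R0 = 1.047
x·lx·mx: 0, 0, 1.55, 0.816, 0 → Σ = 2.366
T = 2.366 / 1.047 = 2.25979… → 2.26

2.26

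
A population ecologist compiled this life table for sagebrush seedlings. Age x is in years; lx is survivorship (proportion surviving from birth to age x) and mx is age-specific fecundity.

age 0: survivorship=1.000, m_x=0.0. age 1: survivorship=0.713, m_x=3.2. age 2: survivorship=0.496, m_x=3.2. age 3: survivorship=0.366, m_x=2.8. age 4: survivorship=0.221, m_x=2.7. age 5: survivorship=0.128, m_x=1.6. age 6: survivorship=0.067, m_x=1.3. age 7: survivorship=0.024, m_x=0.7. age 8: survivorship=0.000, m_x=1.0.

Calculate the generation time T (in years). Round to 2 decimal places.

2.17

lx·mx: 0, 2.2816, 1.5872, 1.0248, 0.5967, 0.2048, 0.0871, 0.0168, 0 → R0 = 5.799
x·lx·mx: 0, 2.2816, 3.1744, 3.0744, 2.3868, 1.024, 0.5226, 0.1176, 0 → Σ = 12.5814
T = 12.5814 / 5.799 = 2.169581… → 2.17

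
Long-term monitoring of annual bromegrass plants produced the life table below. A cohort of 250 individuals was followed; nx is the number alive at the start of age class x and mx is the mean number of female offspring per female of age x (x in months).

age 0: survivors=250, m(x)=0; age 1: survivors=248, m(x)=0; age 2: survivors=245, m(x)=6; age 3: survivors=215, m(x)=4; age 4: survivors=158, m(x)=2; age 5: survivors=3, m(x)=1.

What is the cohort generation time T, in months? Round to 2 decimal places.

2.57

lx = nx/n0 = nx/250: 1, 0.992, 0.98, 0.86, 0.632, 0.012
lx·mx: 0, 0, 5.88, 3.44, 1.264, 0.012 → R0 = 10.596
x·lx·mx: 0, 0, 11.76, 10.32, 5.056, 0.06 → Σ = 27.196
T = 27.196 / 10.596 = 2.566629… → 2.57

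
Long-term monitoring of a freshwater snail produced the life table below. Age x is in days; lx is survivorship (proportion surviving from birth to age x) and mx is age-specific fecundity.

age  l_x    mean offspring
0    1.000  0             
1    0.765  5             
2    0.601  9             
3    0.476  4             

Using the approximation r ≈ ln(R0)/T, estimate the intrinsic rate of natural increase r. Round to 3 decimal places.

R0 = Σ lx·mx = 0 + 3.825 + 5.409 + 1.904 = 11.138
Σ x·lx·mx = 20.355; T = 20.355/11.138 = 1.82753…
r ≈ ln(R0)/T = ln(11.138)/1.82753… = 1.31892… → 1.319

1.319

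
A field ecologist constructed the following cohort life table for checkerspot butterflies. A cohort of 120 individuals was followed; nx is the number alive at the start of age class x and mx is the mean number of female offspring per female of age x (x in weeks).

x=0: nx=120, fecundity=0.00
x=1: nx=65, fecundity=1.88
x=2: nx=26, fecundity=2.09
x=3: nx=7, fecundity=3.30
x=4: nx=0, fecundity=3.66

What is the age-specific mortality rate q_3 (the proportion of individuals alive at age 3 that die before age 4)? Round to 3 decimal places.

1.000

lx = nx/n0 = nx/120: 1, 0.54167…, 0.21667…, 0.05833…, 0
q_3 = (l_3 − l_4) / l_3 = (0.058333… − 0) / 0.058333…
     = 0.058333… / 0.058333… = 1 → 1.000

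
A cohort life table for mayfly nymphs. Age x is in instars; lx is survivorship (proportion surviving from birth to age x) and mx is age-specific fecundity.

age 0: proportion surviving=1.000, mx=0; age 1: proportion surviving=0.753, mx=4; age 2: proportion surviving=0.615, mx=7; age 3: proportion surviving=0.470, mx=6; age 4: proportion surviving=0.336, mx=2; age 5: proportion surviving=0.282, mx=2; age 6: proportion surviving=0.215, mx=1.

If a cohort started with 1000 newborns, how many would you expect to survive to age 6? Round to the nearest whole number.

215

Expected survivors = N0 · l_6 = 1000 × 0.215 = 215 → 215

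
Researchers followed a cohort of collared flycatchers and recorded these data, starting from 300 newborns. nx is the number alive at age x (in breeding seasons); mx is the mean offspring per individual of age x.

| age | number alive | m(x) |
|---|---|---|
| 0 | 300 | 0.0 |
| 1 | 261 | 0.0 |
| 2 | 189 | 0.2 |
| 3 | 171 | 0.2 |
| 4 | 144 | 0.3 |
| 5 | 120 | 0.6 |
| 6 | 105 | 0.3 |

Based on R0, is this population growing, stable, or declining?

lx = nx/n0 = nx/300: 1, 0.87, 0.63, 0.57, 0.48, 0.4, 0.35
R0 = Σ lx·mx = 0 + 0 + 0.126 + 0.114 + 0.144 + 0.24 + 0.105 = 0.729
R0 < 1, so the population is declining.

declining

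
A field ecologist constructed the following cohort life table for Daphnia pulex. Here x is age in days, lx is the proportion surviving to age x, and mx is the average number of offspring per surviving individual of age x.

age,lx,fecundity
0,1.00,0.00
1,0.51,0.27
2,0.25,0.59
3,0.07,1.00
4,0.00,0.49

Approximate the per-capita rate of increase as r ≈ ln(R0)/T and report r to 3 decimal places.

R0 = Σ lx·mx = 0 + 0.1377 + 0.1475 + 0.07 + 0 = 0.3552
Σ x·lx·mx = 0.6427; T = 0.6427/0.3552 = 1.8094…
r ≈ ln(R0)/T = ln(0.3552)/1.8094… = -0.57205… → -0.572

-0.572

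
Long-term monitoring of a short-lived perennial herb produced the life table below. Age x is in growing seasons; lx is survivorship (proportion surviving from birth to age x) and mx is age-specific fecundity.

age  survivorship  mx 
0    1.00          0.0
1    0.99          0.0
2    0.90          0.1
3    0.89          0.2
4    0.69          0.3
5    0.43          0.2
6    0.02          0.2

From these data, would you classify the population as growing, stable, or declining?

R0 = Σ lx·mx = 0 + 0 + 0.09 + 0.178 + 0.207 + 0.086 + 0.004 = 0.565
R0 < 1, so the population is declining.

declining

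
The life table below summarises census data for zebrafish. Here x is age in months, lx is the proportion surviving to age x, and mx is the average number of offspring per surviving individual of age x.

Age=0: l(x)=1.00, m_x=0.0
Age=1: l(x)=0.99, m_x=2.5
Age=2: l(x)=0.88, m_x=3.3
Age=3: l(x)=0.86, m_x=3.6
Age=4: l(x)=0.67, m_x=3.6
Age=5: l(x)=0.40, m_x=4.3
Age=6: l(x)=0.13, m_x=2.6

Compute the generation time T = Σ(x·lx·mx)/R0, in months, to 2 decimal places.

lx·mx: 0, 2.475, 2.904, 3.096, 2.412, 1.72, 0.338 → R0 = 12.945
x·lx·mx: 0, 2.475, 5.808, 9.288, 9.648, 8.6, 2.028 → Σ = 37.847
T = 37.847 / 12.945 = 2.923677… → 2.92

2.92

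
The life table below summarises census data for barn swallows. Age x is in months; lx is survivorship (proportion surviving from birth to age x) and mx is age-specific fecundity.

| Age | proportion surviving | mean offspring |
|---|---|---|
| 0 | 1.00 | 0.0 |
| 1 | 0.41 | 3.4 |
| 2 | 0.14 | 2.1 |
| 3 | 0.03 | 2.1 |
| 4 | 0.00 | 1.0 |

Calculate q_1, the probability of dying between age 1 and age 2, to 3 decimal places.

0.659

q_1 = (l_1 − l_2) / l_1 = (0.41 − 0.14) / 0.41
     = 0.27 / 0.41 = 0.658537… → 0.659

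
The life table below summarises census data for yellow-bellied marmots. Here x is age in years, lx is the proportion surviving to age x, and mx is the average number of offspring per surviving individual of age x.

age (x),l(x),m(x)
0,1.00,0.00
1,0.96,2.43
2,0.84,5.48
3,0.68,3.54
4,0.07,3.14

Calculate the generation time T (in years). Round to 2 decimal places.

2.05

lx·mx: 0, 2.3328, 4.6032, 2.4072, 0.2198 → R0 = 9.563
x·lx·mx: 0, 2.3328, 9.2064, 7.2216, 0.8792 → Σ = 19.64
T = 19.64 / 9.563 = 2.053749… → 2.05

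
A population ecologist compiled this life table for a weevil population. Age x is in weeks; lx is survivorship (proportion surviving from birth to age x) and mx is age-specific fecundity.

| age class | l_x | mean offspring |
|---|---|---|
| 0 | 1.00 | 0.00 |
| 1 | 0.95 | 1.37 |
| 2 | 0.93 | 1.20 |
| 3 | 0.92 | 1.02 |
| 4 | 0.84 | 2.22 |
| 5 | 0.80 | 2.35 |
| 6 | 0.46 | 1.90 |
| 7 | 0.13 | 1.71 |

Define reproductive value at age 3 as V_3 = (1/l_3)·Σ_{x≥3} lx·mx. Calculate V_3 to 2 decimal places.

lx·mx for x ≥ 3: 0.9384, 1.8648, 1.88, 0.874, 0.2223 → sum = 5.7795
V_3 = 5.7795 / l_3 = 5.7795 / 0.92 = 6.282065… → 6.28

6.28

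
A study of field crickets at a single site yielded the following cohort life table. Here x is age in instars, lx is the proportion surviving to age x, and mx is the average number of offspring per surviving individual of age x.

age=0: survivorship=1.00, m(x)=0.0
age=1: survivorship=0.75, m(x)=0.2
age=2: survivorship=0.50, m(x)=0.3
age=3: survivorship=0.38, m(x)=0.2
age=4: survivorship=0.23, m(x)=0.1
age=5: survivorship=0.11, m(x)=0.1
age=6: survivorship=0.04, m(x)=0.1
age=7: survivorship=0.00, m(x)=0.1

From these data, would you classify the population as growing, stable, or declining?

R0 = Σ lx·mx = 0 + 0.15 + 0.15 + 0.076 + 0.023 + 0.011 + 0.004 + 0 = 0.414
R0 < 1, so the population is declining.

declining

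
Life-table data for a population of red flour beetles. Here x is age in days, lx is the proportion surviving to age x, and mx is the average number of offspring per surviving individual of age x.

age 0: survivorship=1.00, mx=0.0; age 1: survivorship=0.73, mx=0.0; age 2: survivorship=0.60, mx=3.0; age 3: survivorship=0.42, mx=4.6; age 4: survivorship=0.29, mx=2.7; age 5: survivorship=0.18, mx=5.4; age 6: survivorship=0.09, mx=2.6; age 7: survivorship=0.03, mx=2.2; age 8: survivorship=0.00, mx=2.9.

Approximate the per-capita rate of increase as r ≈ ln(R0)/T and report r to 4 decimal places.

0.5277

R0 = Σ lx·mx = 0 + 0 + 1.8 + 1.932 + 0.783 + 0.972 + 0.234 + 0.066 + 0 = 5.787
Σ x·lx·mx = 19.254; T = 19.254/5.787 = 3.32711…
r ≈ ln(R0)/T = ln(5.787)/3.32711… = 0.527669… → 0.5277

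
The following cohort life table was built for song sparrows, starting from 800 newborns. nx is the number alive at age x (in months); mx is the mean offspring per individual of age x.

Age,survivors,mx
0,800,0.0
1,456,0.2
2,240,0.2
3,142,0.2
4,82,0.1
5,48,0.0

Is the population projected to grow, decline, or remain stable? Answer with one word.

declining

lx = nx/n0 = nx/800: 1, 0.57, 0.3, 0.1775, 0.1025, 0.06
R0 = Σ lx·mx = 0 + 0.114 + 0.06 + 0.0355 + 0.01025 + 0 = 0.21975
R0 < 1, so the population is declining.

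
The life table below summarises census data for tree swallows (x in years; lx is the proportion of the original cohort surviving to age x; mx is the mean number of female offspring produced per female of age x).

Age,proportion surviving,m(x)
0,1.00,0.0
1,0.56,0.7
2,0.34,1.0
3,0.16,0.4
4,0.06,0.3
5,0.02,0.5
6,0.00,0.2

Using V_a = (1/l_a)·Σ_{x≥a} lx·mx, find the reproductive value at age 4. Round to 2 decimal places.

0.47

lx·mx for x ≥ 4: 0.018, 0.01, 0 → sum = 0.028
V_4 = 0.028 / l_4 = 0.028 / 0.06 = 0.466667… → 0.47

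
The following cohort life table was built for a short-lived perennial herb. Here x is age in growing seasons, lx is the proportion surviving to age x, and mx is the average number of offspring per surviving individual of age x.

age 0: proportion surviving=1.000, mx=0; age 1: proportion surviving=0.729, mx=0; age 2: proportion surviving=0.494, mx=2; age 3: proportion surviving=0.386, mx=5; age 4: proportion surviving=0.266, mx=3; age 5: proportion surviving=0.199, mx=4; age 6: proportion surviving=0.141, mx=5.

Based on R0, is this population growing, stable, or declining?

R0 = Σ lx·mx = 0 + 0 + 0.988 + 1.93 + 0.798 + 0.796 + 0.705 = 5.217
R0 > 1, so the population is growing.

growing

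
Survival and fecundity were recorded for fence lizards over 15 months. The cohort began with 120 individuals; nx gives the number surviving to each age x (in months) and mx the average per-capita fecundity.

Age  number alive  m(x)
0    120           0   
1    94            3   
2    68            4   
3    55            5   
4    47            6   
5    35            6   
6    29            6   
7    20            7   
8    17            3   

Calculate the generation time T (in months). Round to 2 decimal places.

3.71

lx = nx/n0 = nx/120: 1, 0.78333…, 0.56667…, 0.45833…, 0.39167…, 0.29167…, 0.24167…, 0.16667…, 0.14167…
lx·mx: 0, 2.35…, 2.266667…, 2.291667…, 2.35…, 1.75…, 1.45…, 1.166667…, 0.425… → R0 = 14.05…
x·lx·mx: 0, 2.35…, 4.533333…, 6.875…, 9.4…, 8.75…, 8.7…, 8.166667…, 3.4… → Σ = 52.175…
T = 52.175… / 14.05… = 3.713523… → 3.71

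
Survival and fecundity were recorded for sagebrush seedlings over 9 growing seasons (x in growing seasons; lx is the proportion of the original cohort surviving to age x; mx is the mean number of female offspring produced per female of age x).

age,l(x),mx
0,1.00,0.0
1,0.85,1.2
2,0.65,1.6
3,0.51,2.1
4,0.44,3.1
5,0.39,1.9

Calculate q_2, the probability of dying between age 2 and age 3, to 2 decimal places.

q_2 = (l_2 − l_3) / l_2 = (0.65 − 0.51) / 0.65
     = 0.14 / 0.65 = 0.215385… → 0.22

0.22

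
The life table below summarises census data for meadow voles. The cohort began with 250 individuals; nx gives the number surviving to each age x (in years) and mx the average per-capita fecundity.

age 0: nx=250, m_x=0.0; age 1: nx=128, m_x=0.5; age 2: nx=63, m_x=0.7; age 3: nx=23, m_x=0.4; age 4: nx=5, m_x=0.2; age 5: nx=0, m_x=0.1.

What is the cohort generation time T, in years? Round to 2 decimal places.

1.55

lx = nx/n0 = nx/250: 1, 0.512, 0.252, 0.092, 0.02, 0
lx·mx: 0, 0.256, 0.1764, 0.0368, 0.004, 0 → R0 = 0.4732
x·lx·mx: 0, 0.256, 0.3528, 0.1104, 0.016, 0 → Σ = 0.7352
T = 0.7352 / 0.4732 = 1.553677… → 1.55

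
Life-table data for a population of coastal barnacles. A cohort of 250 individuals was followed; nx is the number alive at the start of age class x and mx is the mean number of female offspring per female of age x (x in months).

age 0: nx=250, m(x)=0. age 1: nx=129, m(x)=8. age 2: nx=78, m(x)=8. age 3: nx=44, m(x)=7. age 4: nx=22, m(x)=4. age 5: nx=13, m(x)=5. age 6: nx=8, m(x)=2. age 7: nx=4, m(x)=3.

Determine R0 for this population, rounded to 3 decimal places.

lx = nx/n0 = nx/250: 1, 0.516, 0.312, 0.176, 0.088, 0.052, 0.032, 0.016
lx·mx by age: 0, 4.128, 2.496, 1.232, 0.352, 0.26, 0.064, 0.048
R0 = Σ lx·mx = 8.58 → 8.580

8.580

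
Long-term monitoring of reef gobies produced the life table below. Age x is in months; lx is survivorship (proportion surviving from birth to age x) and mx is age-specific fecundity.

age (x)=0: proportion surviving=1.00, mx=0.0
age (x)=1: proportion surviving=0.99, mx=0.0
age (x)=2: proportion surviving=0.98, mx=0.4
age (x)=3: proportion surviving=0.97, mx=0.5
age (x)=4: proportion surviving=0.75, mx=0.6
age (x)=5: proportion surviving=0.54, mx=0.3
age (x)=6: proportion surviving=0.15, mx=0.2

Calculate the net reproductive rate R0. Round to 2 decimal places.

lx·mx by age: 0, 0, 0.392, 0.485, 0.45, 0.162, 0.03
R0 = Σ lx·mx = 1.519 → 1.52

1.52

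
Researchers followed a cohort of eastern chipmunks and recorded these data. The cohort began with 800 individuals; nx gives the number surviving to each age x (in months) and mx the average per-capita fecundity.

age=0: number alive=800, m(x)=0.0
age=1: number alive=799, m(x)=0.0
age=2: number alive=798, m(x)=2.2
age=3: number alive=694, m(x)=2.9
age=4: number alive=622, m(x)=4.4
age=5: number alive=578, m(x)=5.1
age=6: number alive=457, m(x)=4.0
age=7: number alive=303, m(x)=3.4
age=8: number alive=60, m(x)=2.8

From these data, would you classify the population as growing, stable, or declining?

lx = nx/n0 = nx/800: 1, 0.99875, 0.9975, 0.8675, 0.7775, 0.7225, 0.57125, 0.37875, 0.075
R0 = Σ lx·mx = 0 + 0 + 2.1945 + 2.51575 + 3.421 + 3.68475 + 2.285 + 1.28775 + 0.21 = 15.59875
R0 > 1, so the population is growing.

growing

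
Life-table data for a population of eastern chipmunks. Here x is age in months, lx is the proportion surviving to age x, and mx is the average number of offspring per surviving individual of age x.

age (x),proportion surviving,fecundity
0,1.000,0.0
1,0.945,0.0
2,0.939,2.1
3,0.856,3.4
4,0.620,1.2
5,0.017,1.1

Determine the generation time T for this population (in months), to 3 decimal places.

lx·mx: 0, 0, 1.9719, 2.9104, 0.744, 0.0187 → R0 = 5.645
x·lx·mx: 0, 0, 3.9438, 8.7312, 2.976, 0.0935 → Σ = 15.7445
T = 15.7445 / 5.645 = 2.789105… → 2.789

2.789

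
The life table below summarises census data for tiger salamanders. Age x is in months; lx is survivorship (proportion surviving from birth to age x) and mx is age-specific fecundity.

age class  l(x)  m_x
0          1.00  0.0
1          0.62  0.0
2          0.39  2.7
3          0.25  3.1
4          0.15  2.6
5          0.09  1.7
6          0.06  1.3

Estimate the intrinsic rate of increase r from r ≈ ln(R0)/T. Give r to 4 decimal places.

0.3036

R0 = Σ lx·mx = 0 + 0 + 1.053 + 0.775 + 0.39 + 0.153 + 0.078 = 2.449
Σ x·lx·mx = 7.224; T = 7.224/2.449 = 2.94978…
r ≈ ln(R0)/T = ln(2.449)/2.94978… = 0.303643… → 0.3036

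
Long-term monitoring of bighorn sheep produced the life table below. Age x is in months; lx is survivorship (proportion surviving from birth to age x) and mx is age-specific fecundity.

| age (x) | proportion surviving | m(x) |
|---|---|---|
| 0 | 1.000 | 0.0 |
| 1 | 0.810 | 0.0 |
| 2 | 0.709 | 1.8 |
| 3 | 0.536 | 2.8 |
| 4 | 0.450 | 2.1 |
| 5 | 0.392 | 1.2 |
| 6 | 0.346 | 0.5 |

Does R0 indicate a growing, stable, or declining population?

growing

R0 = Σ lx·mx = 0 + 0 + 1.2762 + 1.5008 + 0.945 + 0.4704 + 0.173 = 4.3654
R0 > 1, so the population is growing.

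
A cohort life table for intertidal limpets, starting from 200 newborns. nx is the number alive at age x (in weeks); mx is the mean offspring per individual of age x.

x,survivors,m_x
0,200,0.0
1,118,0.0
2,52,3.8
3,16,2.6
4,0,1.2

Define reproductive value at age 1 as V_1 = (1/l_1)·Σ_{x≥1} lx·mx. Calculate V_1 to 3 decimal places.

lx = nx/n0 = nx/200: 1, 0.59, 0.26, 0.08, 0
lx·mx for x ≥ 1: 0, 0.988, 0.208, 0 → sum = 1.196
V_1 = 1.196 / l_1 = 1.196 / 0.59 = 2.027119… → 2.027

2.027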